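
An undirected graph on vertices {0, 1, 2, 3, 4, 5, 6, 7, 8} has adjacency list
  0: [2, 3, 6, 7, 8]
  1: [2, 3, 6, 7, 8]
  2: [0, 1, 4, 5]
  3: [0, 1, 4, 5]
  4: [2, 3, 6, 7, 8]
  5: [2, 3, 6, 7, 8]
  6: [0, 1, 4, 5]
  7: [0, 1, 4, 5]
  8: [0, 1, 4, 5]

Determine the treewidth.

4

A width-4 tree decomposition is:
Bags: B1 = {0, 1, 4, 5, 6}  B2 = {0, 1, 3, 4, 5}  B3 = {0, 1, 4, 5, 7}  B4 = {0, 1, 2, 4, 5}  B5 = {0, 1, 4, 5, 8}
Tree: B1–B2, B2–B3, B3–B4, B4–B5
The largest bag has 5 vertices, giving width 4; this decomposition certifies tw(G) ≤ 4. For the lower bound: the 5 vertex sets {4,6}, {3,5}, {1,7}, {0}, {2} are disjoint, each induces a connected subgraph, and every pair is joined by at least one edge of G. Contracting each set to a single vertex therefore yields K_{5} as a minor, and since treewidth is minor-monotone, tw(G) ≥ tw(K_{5}) = 4. Hence tw(G) = 4 exactly.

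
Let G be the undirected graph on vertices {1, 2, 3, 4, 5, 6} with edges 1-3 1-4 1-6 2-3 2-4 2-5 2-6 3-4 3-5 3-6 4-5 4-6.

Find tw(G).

3

A width-3 tree decomposition is:
Bags: B1 = {2, 3, 4, 5}  B2 = {2, 3, 4, 6}  B3 = {1, 3, 4, 6}
Tree: B1–B2, B2–B3
The largest bag has 4 vertices, giving width 3; this decomposition certifies tw(G) ≤ 3. For the lower bound, the 4 vertices {1, 3, 4, 6} are pairwise adjacent, and any tree decomposition puts a clique entirely inside one bag — forcing width ≥ 3. Therefore the treewidth is 3.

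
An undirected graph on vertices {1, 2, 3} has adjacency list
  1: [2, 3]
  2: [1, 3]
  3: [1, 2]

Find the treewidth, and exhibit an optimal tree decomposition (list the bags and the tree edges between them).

With just one bag of size 3, the width is 3 − 1 = 2, so tw(G) ≤ 2. Conversely, {1, 2, 3} is a clique of size 3, and the vertices of any clique must share a bag in every tree decomposition; so some bag has ≥ 3 vertices and tw(G) ≥ 2. Therefore the treewidth is 2.

Treewidth 2.
One optimal decomposition is:
Bags: B1 = {1, 2, 3}
Tree: (single bag)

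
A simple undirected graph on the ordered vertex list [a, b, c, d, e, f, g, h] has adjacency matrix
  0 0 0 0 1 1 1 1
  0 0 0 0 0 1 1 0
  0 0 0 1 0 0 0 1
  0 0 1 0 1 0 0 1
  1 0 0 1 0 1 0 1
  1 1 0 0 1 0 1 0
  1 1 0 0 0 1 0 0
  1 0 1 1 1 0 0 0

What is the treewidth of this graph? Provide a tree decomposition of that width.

Treewidth 2.
Bags: B1 = {a, f, g}  B2 = {a, e, f}  B3 = {b, f, g}  B4 = {a, e, h}  B5 = {d, e, h}  B6 = {c, d, h}
Tree: B1–B2, B1–B3, B2–B4, B4–B5, B5–B6

The largest bag has 3 vertices, giving width 2; this decomposition certifies tw(G) ≤ 2. For the lower bound, the 3 vertices {d, e, h} are pairwise adjacent, and any tree decomposition puts a clique entirely inside one bag — forcing width ≥ 2. The upper and lower bounds meet at 2, so that is the treewidth.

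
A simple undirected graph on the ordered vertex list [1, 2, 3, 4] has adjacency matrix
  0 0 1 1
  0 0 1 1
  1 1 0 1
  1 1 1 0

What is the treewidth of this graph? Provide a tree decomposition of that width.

Each bag holds 3 vertices, so the decomposition has width 2, which upper-bounds the treewidth. For the lower bound, the 3 vertices {1, 3, 4} are pairwise adjacent, and any tree decomposition puts a clique entirely inside one bag — forcing width ≥ 2. The upper and lower bounds meet at 2, so that is the treewidth.

Treewidth 2.
Bags: B1 = {2, 3, 4}  B2 = {1, 3, 4}
Tree: B1–B2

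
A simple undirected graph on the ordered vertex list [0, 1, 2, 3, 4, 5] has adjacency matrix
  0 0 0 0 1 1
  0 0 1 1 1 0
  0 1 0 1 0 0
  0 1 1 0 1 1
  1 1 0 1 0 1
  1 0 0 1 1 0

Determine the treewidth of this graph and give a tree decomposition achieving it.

Treewidth 2.
One optimal decomposition is:
Bags: B1 = {1, 3, 4}  B2 = {3, 4, 5}  B3 = {0, 4, 5}  B4 = {1, 2, 3}
Tree: B1–B2, B2–B3, B1–B4

Each bag holds 3 vertices, so the decomposition has width 2, which upper-bounds the treewidth. For the lower bound, the 3 vertices {0, 4, 5} are pairwise adjacent, and any tree decomposition puts a clique entirely inside one bag — forcing width ≥ 2. Combining the bounds, tw(G) = 2.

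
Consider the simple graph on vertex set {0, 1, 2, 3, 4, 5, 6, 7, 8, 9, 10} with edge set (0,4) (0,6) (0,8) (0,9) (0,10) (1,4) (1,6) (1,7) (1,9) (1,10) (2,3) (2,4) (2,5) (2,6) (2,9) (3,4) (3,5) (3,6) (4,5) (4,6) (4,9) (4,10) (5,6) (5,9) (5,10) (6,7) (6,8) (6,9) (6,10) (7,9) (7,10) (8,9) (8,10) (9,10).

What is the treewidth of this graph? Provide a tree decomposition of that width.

Treewidth 4.
One such decomposition:
Bags: B1 = {0, 4, 6, 9, 10}  B2 = {4, 5, 6, 9, 10}  B3 = {0, 6, 8, 9, 10}  B4 = {2, 4, 5, 6, 9}  B5 = {2, 3, 4, 5, 6}  B6 = {1, 4, 6, 9, 10}  B7 = {1, 6, 7, 9, 10}
Tree: B1–B2, B1–B3, B2–B4, B4–B5, B1–B6, B6–B7

Each bag holds 5 vertices, so the decomposition has width 4, which upper-bounds the treewidth. On the other hand G contains the 5-clique {2, 4, 5, 6, 9}. A clique must lie in a single bag of any decomposition, so no decomposition can have width below 4. The upper and lower bounds meet at 4, so that is the treewidth.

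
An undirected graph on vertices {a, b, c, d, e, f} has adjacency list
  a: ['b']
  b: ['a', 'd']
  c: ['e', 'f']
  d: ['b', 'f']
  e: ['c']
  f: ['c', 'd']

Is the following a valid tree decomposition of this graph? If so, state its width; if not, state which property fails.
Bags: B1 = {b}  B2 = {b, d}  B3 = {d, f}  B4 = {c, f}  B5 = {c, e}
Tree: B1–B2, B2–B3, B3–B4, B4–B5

A tree decomposition must satisfy three properties: every vertex lies in some bag; for every edge, both endpoints lie together in some bag; and for every vertex, the bags containing it form a connected subtree. Here vertex a appears in no bag, so the decomposition is invalid.

No — vertex a appears in no bag.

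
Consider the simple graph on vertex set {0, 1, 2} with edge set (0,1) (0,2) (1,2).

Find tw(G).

2

A width-2 tree decomposition is:
Bags: B1 = {0, 1, 2}
Tree: (single bag)
With just one bag of size 3, the width is 3 − 1 = 2, so tw(G) ≤ 2. For the lower bound, the 3 vertices {0, 1, 2} are pairwise adjacent, and any tree decomposition puts a clique entirely inside one bag — forcing width ≥ 2. Combining the bounds, tw(G) = 2.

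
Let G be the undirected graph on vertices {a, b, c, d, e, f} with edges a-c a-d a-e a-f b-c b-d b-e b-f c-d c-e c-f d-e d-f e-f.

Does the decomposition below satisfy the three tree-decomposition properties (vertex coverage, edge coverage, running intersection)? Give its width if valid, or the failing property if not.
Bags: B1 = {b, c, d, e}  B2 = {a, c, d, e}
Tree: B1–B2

No — vertex f appears in no bag.

A tree decomposition must satisfy three properties: every vertex lies in some bag; for every edge, both endpoints lie together in some bag; and for every vertex, the bags containing it form a connected subtree. Here vertex f appears in no bag, so the decomposition is invalid.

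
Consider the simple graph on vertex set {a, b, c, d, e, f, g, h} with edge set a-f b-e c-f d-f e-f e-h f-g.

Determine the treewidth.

1

A width-1 tree decomposition is:
Bags: B1 = {c, f}  B2 = {e, f}  B3 = {e, h}  B4 = {d, f}  B5 = {f, g}  B6 = {b, e}  B7 = {a, f}
Tree: B1–B2, B2–B3, B2–B4, B1–B5, B2–B6, B2–B7
Each bag holds 2 vertices, so the decomposition has width 1, which upper-bounds the treewidth. G has an edge, so its treewidth is at least 1. Combining the bounds, tw(G) = 1.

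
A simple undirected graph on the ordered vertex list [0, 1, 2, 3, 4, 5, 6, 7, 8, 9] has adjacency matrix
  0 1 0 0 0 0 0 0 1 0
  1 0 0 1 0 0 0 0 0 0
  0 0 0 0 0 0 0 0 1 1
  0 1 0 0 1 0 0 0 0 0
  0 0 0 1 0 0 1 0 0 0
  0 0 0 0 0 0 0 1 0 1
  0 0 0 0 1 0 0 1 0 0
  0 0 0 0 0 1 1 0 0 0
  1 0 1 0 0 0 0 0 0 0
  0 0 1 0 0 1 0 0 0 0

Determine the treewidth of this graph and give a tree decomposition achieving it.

Treewidth 2.
Bags: B1 = {1, 3, 4}  B2 = {1, 4, 6}  B3 = {1, 6, 7}  B4 = {1, 5, 7}  B5 = {1, 5, 9}  B6 = {1, 2, 9}  B7 = {1, 2, 8}  B8 = {0, 1, 8}
Tree: B1–B2, B2–B3, B3–B4, B4–B5, B5–B6, B6–B7, B7–B8

Each bag holds 3 vertices, so the decomposition has width 2, which upper-bounds the treewidth. The edges 1–3–4–6–7–5–9–2–8–0–1 form a cycle, so G is not a tree and its treewidth is at least 2. Therefore the treewidth is 2.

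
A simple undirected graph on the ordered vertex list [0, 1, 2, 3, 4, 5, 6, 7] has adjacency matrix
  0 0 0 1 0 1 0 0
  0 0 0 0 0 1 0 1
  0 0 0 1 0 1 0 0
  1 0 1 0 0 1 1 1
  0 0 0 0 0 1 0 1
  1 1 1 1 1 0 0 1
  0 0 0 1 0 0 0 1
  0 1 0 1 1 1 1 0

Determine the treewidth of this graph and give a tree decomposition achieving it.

Treewidth 2.
One optimal decomposition is:
Bags: B1 = {3, 5, 7}  B2 = {0, 3, 5}  B3 = {2, 3, 5}  B4 = {3, 6, 7}  B5 = {4, 5, 7}  B6 = {1, 5, 7}
Tree: B1–B2, B1–B3, B1–B4, B1–B5, B5–B6

Each bag holds 3 vertices, so the decomposition has width 2, which upper-bounds the treewidth. Conversely, {1, 5, 7} is a clique of size 3, and the vertices of any clique must share a bag in every tree decomposition; so some bag has ≥ 3 vertices and tw(G) ≥ 2. Therefore the treewidth is 2.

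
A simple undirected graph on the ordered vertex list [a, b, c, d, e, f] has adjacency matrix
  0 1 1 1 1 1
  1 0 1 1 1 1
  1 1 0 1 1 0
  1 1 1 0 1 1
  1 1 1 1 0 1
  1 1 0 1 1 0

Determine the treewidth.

A width-4 tree decomposition is:
Bags: B1 = {a, b, d, e, f}  B2 = {a, b, c, d, e}
Tree: B1–B2
The largest bag has 5 vertices, giving width 4; this decomposition certifies tw(G) ≤ 4. For the lower bound, the 5 vertices {a, b, c, d, e} are pairwise adjacent, and any tree decomposition puts a clique entirely inside one bag — forcing width ≥ 4. Combining the bounds, tw(G) = 4.

4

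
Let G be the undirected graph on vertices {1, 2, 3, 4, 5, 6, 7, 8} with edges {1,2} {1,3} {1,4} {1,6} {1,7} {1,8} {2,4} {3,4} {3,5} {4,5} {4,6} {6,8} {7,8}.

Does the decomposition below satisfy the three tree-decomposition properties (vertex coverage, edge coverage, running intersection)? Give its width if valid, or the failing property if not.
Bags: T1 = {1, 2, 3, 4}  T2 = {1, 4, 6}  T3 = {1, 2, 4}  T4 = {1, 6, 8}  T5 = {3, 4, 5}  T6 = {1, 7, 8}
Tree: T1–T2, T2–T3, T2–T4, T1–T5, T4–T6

A tree decomposition must satisfy three properties: every vertex lies in some bag; for every edge, both endpoints lie together in some bag; and for every vertex, the bags containing it form a connected subtree. Here bags containing vertex 2 are not connected in the tree, so the decomposition is invalid.

No — bags containing vertex 2 are not connected in the tree.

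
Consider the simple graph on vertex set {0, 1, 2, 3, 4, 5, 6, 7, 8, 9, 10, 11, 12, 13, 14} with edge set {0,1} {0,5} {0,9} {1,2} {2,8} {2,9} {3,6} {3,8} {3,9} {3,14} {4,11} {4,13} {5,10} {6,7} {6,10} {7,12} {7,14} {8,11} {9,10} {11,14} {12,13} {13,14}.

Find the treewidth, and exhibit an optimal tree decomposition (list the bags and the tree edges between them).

Treewidth 3.
One such decomposition:
Bags: B1 = {0, 1, 5, 10}  B2 = {0, 1, 9, 10}  B3 = {1, 2, 9, 10}  B4 = {2, 6, 9, 10}  B5 = {2, 3, 6, 9}  B6 = {2, 3, 6, 8}  B7 = {3, 6, 7, 8}  B8 = {3, 7, 8, 14}  B9 = {7, 8, 11, 14}  B10 = {7, 11, 12, 14}  B11 = {11, 12, 13, 14}  B12 = {4, 11, 12, 13}
Tree: B1–B2, B2–B3, B3–B4, B4–B5, B5–B6, B6–B7, B7–B8, B8–B9, B9–B10, B10–B11, B11–B12

Each bag holds 4 vertices, so the decomposition has width 3, which upper-bounds the treewidth. For the lower bound: the 4 vertex sets {0,1,5}, {10}, {9}, {2,3,6,8} are disjoint, each induces a connected subgraph, and every pair is joined by at least one edge of G. Contracting each set to a single vertex therefore yields K_{4} as a minor, and since treewidth is minor-monotone, tw(G) ≥ tw(K_{4}) = 3. The upper and lower bounds meet at 3, so that is the treewidth.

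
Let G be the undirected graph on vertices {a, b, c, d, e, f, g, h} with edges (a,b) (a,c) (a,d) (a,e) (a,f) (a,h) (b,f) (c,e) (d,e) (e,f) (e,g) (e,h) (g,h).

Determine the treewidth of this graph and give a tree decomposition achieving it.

Every bag has size at most 3, so the width is 3 − 1 = 2 and tw(G) ≤ 2. On the other hand G contains the 3-clique {e, g, h}. A clique must lie in a single bag of any decomposition, so no decomposition can have width below 2. Therefore the treewidth is 2.

Treewidth 2.
Bags: B1 = {a, e, f}  B2 = {a, c, e}  B3 = {a, e, h}  B4 = {e, g, h}  B5 = {a, b, f}  B6 = {a, d, e}
Tree: B1–B2, B1–B3, B3–B4, B1–B5, B3–B6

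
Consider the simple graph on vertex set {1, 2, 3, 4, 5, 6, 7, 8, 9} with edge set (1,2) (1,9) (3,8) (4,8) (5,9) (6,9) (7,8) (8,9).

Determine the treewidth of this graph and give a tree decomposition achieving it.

Every bag has size at most 2, so the width is 2 − 1 = 1 and tw(G) ≤ 1. Since G has at least one edge (e.g. 6–9), it is not an edgeless graph, so tw(G) ≥ 1. The upper and lower bounds meet at 1, so that is the treewidth.

Treewidth 1.
One such decomposition:
Bags: B1 = {6, 9}  B2 = {1, 9}  B3 = {8, 9}  B4 = {7, 8}  B5 = {1, 2}  B6 = {5, 9}  B7 = {4, 8}  B8 = {3, 8}
Tree: B1–B2, B2–B3, B3–B4, B2–B5, B2–B6, B3–B7, B7–B8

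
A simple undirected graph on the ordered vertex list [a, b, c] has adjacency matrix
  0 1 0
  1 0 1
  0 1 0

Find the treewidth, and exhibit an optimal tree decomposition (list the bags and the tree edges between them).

Treewidth 1.
One such decomposition:
Bags: B1 = {a, b}  B2 = {b, c}
Tree: B1–B2

Each bag holds 2 vertices, so the decomposition has width 1, which upper-bounds the treewidth. Since G has at least one edge (e.g. a–b), it is not an edgeless graph, so tw(G) ≥ 1. The upper and lower bounds meet at 1, so that is the treewidth.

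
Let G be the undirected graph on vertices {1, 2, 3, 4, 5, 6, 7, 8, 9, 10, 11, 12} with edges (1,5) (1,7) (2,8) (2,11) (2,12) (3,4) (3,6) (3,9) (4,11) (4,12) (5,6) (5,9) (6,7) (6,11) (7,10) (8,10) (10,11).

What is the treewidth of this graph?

A width-3 tree decomposition is:
Bags: B1 = {2, 8, 10, 12}  B2 = {2, 10, 11, 12}  B3 = {4, 10, 11, 12}  B4 = {4, 7, 10, 11}  B5 = {4, 6, 7, 11}  B6 = {3, 4, 6, 7}  B7 = {1, 3, 6, 7}  B8 = {1, 3, 5, 6}  B9 = {1, 3, 5, 9}
Tree: B1–B2, B2–B3, B3–B4, B4–B5, B5–B6, B6–B7, B7–B8, B8–B9
Every bag has size at most 4, so the width is 4 − 1 = 3 and tw(G) ≤ 3. For the lower bound: the 4 vertex sets {2,8,12}, {10}, {11}, {3,4,6,7} are disjoint, each induces a connected subgraph, and every pair is joined by at least one edge of G. Contracting each set to a single vertex therefore yields K_{4} as a minor, and since treewidth is minor-monotone, tw(G) ≥ tw(K_{4}) = 3. Combining the bounds, tw(G) = 3.

3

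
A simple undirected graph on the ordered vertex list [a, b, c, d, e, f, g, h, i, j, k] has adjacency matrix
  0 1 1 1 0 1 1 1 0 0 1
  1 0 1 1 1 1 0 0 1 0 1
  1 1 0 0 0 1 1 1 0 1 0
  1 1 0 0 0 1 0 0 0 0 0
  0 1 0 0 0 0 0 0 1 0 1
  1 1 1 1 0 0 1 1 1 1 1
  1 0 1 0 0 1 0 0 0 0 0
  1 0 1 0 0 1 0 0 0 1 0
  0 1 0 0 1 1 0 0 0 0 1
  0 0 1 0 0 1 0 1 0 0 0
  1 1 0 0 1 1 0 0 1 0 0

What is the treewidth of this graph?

3

A width-3 tree decomposition is:
Bags: B1 = {b, f, i, k}  B2 = {a, b, f, k}  B3 = {a, b, c, f}  B4 = {a, c, f, g}  B5 = {a, b, d, f}  B6 = {a, c, f, h}  B7 = {b, e, i, k}  B8 = {c, f, h, j}
Tree: B1–B2, B2–B3, B3–B4, B2–B5, B4–B6, B1–B7, B6–B8
Every bag has size at most 4, so the width is 4 − 1 = 3 and tw(G) ≤ 3. Conversely, {b, e, i, k} is a clique of size 4, and the vertices of any clique must share a bag in every tree decomposition; so some bag has ≥ 4 vertices and tw(G) ≥ 3. Therefore the treewidth is 3.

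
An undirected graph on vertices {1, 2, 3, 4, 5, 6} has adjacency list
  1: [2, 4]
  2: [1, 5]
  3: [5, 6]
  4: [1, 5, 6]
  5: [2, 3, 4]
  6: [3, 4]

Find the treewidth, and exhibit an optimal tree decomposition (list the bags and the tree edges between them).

Each bag holds 3 vertices, so the decomposition has width 2, which upper-bounds the treewidth. The edges 6–3–5–4–6 form a cycle, so G is not a tree and its treewidth is at least 2. Therefore the treewidth is 2.

Treewidth 2.
One optimal decomposition is:
Bags: B1 = {3, 4, 6}  B2 = {3, 4, 5}  B3 = {1, 4, 5}  B4 = {1, 2, 5}
Tree: B1–B2, B2–B3, B3–B4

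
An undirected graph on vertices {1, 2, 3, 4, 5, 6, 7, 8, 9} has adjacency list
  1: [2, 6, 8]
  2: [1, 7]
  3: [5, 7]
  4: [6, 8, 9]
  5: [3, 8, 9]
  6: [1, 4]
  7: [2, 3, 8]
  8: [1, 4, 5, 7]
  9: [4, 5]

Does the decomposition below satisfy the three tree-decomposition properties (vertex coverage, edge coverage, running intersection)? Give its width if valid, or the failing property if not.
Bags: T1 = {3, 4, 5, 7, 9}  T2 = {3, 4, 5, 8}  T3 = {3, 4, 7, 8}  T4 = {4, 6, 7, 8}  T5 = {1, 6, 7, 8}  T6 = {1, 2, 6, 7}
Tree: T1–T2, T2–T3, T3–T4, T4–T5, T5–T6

A tree decomposition must satisfy three properties: every vertex lies in some bag; for every edge, both endpoints lie together in some bag; and for every vertex, the bags containing it form a connected subtree. Here bags containing vertex 7 are not connected in the tree, so the decomposition is invalid.

No — bags containing vertex 7 are not connected in the tree.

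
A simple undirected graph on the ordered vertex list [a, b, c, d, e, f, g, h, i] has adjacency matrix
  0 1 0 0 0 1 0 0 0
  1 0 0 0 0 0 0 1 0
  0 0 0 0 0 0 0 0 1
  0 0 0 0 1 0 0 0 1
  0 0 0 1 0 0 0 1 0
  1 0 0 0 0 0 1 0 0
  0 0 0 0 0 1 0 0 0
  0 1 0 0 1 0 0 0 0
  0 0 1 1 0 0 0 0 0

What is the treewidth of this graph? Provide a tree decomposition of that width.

Treewidth 1.
One optimal decomposition is:
Bags: B1 = {f, g}  B2 = {a, f}  B3 = {a, b}  B4 = {b, h}  B5 = {e, h}  B6 = {d, e}  B7 = {d, i}  B8 = {c, i}
Tree: B1–B2, B2–B3, B3–B4, B4–B5, B5–B6, B6–B7, B7–B8

Every bag has size at most 2, so the width is 2 − 1 = 1 and tw(G) ≤ 1. Since G has at least one edge (e.g. g–f), it is not an edgeless graph, so tw(G) ≥ 1. Hence tw(G) = 1 exactly.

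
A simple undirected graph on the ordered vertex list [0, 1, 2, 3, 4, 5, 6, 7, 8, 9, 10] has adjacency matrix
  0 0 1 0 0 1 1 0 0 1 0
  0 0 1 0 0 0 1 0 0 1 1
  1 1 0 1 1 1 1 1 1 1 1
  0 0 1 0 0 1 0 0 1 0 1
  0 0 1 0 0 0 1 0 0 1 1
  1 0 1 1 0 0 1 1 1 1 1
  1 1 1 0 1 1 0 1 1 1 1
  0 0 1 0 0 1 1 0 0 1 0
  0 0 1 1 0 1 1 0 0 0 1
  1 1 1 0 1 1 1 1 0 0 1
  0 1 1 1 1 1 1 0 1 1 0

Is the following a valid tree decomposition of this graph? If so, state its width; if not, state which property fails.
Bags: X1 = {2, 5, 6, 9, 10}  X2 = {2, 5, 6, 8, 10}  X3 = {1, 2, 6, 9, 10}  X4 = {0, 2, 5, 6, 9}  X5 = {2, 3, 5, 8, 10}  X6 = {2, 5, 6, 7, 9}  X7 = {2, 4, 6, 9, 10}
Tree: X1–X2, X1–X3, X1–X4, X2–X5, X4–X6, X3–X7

Yes; width 4.

Vertex coverage: the bags together contain {0, 1, 2, 3, 4, 5, 6, 7, 8, 9, 10}, the full vertex set. Edge coverage: each edge of G has both endpoints in at least one bag. Running intersection: for every vertex, the bags containing it form a connected subtree. All three properties hold, so this is a valid tree decomposition of width max|bag| − 1 = 4, and hence tw(G) ≤ 4.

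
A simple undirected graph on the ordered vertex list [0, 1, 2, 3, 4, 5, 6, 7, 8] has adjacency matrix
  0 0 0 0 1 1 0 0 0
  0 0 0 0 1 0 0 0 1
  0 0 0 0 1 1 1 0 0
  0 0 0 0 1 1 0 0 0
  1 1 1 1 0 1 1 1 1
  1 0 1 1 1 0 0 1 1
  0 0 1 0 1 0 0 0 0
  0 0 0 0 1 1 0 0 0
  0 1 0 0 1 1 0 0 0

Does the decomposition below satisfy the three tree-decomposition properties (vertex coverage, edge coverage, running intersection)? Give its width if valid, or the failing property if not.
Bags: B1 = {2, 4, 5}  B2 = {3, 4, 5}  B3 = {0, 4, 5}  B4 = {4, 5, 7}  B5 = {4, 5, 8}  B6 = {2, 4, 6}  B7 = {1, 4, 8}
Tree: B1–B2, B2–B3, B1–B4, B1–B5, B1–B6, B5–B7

Checking the three conditions: (i) the bags cover all of {0, 1, 2, 3, 4, 5, 6, 7, 8}; (ii) for each edge, some bag contains both endpoints; (iii) the bags containing any fixed vertex form a subtree. All hold, so the decomposition is valid with width 3 − 1 = 2.

Yes; width 2.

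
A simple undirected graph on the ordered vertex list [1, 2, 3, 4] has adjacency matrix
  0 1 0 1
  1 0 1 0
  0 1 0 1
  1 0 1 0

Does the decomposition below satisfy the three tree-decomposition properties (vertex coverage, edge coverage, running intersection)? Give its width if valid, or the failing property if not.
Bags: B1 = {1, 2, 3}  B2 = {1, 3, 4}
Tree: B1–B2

Yes; width 2.

Checking the three conditions: (i) the bags cover all of {1, 2, 3, 4}; (ii) for each edge, some bag contains both endpoints; (iii) the bags containing any fixed vertex form a subtree. All hold, so the decomposition is valid with width 3 − 1 = 2.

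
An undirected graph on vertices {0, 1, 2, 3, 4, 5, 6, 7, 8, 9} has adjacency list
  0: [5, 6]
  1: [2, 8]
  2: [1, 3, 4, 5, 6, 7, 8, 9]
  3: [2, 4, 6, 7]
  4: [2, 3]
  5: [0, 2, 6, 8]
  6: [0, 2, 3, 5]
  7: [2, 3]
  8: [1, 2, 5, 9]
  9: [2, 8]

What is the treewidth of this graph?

2

A width-2 tree decomposition is:
Bags: B1 = {2, 5, 6}  B2 = {0, 5, 6}  B3 = {2, 3, 6}  B4 = {2, 5, 8}  B5 = {2, 8, 9}  B6 = {2, 3, 7}  B7 = {1, 2, 8}  B8 = {2, 3, 4}
Tree: B1–B2, B1–B3, B1–B4, B4–B5, B3–B6, B4–B7, B6–B8
Each bag holds 3 vertices, so the decomposition has width 2, which upper-bounds the treewidth. On the other hand G contains the 3-clique {0, 5, 6}. A clique must lie in a single bag of any decomposition, so no decomposition can have width below 2. Combining the bounds, tw(G) = 2.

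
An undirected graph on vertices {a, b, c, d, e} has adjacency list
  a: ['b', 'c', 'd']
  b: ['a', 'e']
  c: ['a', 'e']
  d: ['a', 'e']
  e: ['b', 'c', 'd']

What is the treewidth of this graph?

A width-2 tree decomposition is:
Bags: B1 = {a, b, e}  B2 = {a, d, e}  B3 = {a, c, e}
Tree: B1–B2, B2–B3
Every bag has size at most 3, so the width is 3 − 1 = 2 and tw(G) ≤ 2. The edges e–b–a–d–e form a cycle, so G is not a tree and its treewidth is at least 2. Hence tw(G) = 2 exactly.

2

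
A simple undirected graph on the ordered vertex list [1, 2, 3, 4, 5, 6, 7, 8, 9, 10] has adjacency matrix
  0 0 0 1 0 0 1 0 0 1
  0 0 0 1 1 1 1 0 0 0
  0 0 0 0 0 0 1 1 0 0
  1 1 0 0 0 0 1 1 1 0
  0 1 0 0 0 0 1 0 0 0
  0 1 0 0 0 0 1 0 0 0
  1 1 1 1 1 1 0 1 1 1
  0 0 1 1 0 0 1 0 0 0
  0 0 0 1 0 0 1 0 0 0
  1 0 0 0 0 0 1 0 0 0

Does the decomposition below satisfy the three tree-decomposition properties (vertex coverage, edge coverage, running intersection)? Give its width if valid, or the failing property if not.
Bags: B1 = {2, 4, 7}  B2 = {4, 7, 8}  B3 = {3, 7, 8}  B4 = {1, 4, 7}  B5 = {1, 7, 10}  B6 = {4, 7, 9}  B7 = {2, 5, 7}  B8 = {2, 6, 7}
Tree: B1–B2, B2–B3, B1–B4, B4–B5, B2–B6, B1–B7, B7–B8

Every vertex of G appears in some bag (union = {1, 2, 3, 4, 5, 6, 7, 8, 9, 10}); every edge is covered by a bag; and for each vertex v the set of bags containing v is connected in the bag tree. The decomposition is therefore valid. The largest bag has 3 vertices, so the width is 2.

Yes; width 2.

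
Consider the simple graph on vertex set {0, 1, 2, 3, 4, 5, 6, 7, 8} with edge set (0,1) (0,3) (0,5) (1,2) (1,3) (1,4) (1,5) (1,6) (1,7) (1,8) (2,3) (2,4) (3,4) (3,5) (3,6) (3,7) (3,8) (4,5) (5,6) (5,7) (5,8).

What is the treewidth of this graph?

A width-3 tree decomposition is:
Bags: B1 = {1, 3, 4, 5}  B2 = {1, 3, 5, 7}  B3 = {1, 3, 5, 6}  B4 = {0, 1, 3, 5}  B5 = {1, 2, 3, 4}  B6 = {1, 3, 5, 8}
Tree: B1–B2, B2–B3, B3–B4, B1–B5, B3–B6
Each bag holds 4 vertices, so the decomposition has width 3, which upper-bounds the treewidth. Conversely, {1, 2, 3, 4} is a clique of size 4, and the vertices of any clique must share a bag in every tree decomposition; so some bag has ≥ 4 vertices and tw(G) ≥ 3. The upper and lower bounds meet at 3, so that is the treewidth.

3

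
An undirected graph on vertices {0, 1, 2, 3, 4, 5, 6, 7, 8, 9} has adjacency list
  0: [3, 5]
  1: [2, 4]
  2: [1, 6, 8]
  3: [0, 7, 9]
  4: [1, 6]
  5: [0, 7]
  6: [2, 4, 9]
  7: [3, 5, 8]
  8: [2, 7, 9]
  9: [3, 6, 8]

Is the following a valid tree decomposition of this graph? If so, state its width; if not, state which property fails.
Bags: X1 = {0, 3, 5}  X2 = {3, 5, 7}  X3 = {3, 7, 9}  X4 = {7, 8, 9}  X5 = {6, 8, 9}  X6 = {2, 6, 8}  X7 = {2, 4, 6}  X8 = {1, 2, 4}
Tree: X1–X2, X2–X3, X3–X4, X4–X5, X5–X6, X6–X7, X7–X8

Yes; width 2.

Checking the three conditions: (i) the bags cover all of {0, 1, 2, 3, 4, 5, 6, 7, 8, 9}; (ii) for each edge, some bag contains both endpoints; (iii) the bags containing any fixed vertex form a subtree. All hold, so the decomposition is valid with width 3 − 1 = 2.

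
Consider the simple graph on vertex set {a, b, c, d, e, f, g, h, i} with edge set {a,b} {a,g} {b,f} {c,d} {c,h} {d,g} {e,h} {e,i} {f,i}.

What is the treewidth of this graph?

A width-2 tree decomposition is:
Bags: B1 = {c, d, g}  B2 = {a, c, g}  B3 = {a, b, c}  B4 = {b, c, f}  B5 = {c, f, i}  B6 = {c, e, i}  B7 = {c, e, h}
Tree: B1–B2, B2–B3, B3–B4, B4–B5, B5–B6, B6–B7
Each bag holds 3 vertices, so the decomposition has width 2, which upper-bounds the treewidth. Since c–d–g–a–b–f–i–e–h–c is a cycle in G, G is not acyclic. Forests are exactly the graphs of treewidth ≤ 1, so tw(G) ≥ 2. The upper and lower bounds meet at 2, so that is the treewidth.

2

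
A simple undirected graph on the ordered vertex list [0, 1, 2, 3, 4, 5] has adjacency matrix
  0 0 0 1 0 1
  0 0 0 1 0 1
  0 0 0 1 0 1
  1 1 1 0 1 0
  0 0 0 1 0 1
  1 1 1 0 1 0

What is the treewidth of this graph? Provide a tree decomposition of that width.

Treewidth 2.
Bags: B1 = {3, 4, 5}  B2 = {1, 3, 5}  B3 = {2, 3, 5}  B4 = {0, 3, 5}
Tree: B1–B2, B2–B3, B3–B4

Every bag has size at most 3, so the width is 3 − 1 = 2 and tw(G) ≤ 2. Since 5–4–3–1–5 is a cycle in G, G is not acyclic. Forests are exactly the graphs of treewidth ≤ 1, so tw(G) ≥ 2. Hence tw(G) = 2 exactly.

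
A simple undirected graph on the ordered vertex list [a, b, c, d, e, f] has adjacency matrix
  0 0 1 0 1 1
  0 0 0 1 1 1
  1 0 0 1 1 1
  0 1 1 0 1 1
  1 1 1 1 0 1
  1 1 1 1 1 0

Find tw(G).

3

A width-3 tree decomposition is:
Bags: B1 = {c, d, e, f}  B2 = {a, c, e, f}  B3 = {b, d, e, f}
Tree: B1–B2, B1–B3
Each bag holds 4 vertices, so the decomposition has width 3, which upper-bounds the treewidth. Conversely, {c, d, e, f} is a clique of size 4, and the vertices of any clique must share a bag in every tree decomposition; so some bag has ≥ 4 vertices and tw(G) ≥ 3. Combining the bounds, tw(G) = 3.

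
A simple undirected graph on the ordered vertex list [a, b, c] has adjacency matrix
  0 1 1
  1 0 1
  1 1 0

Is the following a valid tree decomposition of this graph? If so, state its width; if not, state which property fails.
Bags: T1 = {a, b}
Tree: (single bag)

A tree decomposition must satisfy three properties: every vertex lies in some bag; for every edge, both endpoints lie together in some bag; and for every vertex, the bags containing it form a connected subtree. Here vertex c appears in no bag, so the decomposition is invalid.

No — vertex c appears in no bag.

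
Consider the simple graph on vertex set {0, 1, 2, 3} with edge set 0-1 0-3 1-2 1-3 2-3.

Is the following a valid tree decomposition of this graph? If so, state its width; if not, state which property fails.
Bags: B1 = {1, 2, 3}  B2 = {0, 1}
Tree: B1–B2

A tree decomposition must satisfy three properties: every vertex lies in some bag; for every edge, both endpoints lie together in some bag; and for every vertex, the bags containing it form a connected subtree. Here edge (3,0) lies in no bag, so the decomposition is invalid.

No — edge (3,0) lies in no bag.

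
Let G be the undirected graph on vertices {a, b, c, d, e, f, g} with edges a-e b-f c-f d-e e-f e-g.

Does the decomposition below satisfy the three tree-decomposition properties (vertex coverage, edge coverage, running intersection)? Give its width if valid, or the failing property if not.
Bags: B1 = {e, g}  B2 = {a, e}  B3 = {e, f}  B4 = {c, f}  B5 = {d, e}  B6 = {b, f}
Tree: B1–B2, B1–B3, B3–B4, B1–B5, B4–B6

Yes; width 1.

Checking the three conditions: (i) the bags cover all of {a, b, c, d, e, f, g}; (ii) for each edge, some bag contains both endpoints; (iii) the bags containing any fixed vertex form a subtree. All hold, so the decomposition is valid with width 2 − 1 = 1.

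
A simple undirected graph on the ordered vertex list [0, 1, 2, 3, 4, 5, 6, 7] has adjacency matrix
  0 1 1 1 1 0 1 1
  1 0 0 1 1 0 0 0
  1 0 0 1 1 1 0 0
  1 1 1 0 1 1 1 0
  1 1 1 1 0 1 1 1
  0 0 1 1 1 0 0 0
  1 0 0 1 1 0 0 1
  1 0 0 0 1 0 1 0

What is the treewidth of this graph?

A width-3 tree decomposition is:
Bags: B1 = {0, 2, 3, 4}  B2 = {0, 3, 4, 6}  B3 = {0, 1, 3, 4}  B4 = {0, 4, 6, 7}  B5 = {2, 3, 4, 5}
Tree: B1–B2, B1–B3, B2–B4, B1–B5
The largest bag has 4 vertices, giving width 3; this decomposition certifies tw(G) ≤ 3. On the other hand G contains the 4-clique {0, 1, 3, 4}. A clique must lie in a single bag of any decomposition, so no decomposition can have width below 3. The upper and lower bounds meet at 3, so that is the treewidth.

3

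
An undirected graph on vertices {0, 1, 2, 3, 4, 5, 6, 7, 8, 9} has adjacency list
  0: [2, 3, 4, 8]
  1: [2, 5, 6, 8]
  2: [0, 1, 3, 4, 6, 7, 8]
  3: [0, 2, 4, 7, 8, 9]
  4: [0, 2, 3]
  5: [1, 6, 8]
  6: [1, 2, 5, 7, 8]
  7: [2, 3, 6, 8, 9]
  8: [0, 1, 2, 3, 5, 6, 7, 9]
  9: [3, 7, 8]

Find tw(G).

A width-3 tree decomposition is:
Bags: B1 = {0, 2, 3, 8}  B2 = {2, 3, 7, 8}  B3 = {2, 6, 7, 8}  B4 = {1, 2, 6, 8}  B5 = {3, 7, 8, 9}  B6 = {0, 2, 3, 4}  B7 = {1, 5, 6, 8}
Tree: B1–B2, B2–B3, B3–B4, B2–B5, B1–B6, B4–B7
Every bag has size at most 4, so the width is 4 − 1 = 3 and tw(G) ≤ 3. On the other hand G contains the 4-clique {3, 7, 8, 9}. A clique must lie in a single bag of any decomposition, so no decomposition can have width below 3. Hence tw(G) = 3 exactly.

3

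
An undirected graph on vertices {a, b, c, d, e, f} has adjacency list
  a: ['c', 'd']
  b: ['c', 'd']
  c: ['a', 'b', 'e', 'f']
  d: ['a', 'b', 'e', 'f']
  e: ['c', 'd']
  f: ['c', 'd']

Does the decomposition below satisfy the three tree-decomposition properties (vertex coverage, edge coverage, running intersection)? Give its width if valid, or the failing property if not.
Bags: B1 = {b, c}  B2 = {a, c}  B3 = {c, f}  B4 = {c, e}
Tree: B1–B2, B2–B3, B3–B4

A tree decomposition must satisfy three properties: every vertex lies in some bag; for every edge, both endpoints lie together in some bag; and for every vertex, the bags containing it form a connected subtree. Here vertex d appears in no bag, so the decomposition is invalid.

No — vertex d appears in no bag.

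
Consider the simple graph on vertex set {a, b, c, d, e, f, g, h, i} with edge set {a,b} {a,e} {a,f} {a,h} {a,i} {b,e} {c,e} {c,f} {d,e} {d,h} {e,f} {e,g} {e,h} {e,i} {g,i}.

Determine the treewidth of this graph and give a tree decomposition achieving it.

Treewidth 2.
Bags: B1 = {a, e, i}  B2 = {a, b, e}  B3 = {a, e, h}  B4 = {e, g, i}  B5 = {d, e, h}  B6 = {a, e, f}  B7 = {c, e, f}
Tree: B1–B2, B2–B3, B1–B4, B3–B5, B2–B6, B6–B7

Every bag has size at most 3, so the width is 3 − 1 = 2 and tw(G) ≤ 2. Conversely, {d, e, h} is a clique of size 3, and the vertices of any clique must share a bag in every tree decomposition; so some bag has ≥ 3 vertices and tw(G) ≥ 2. The upper and lower bounds meet at 2, so that is the treewidth.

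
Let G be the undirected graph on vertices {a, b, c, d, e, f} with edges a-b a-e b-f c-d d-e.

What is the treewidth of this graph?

A width-1 tree decomposition is:
Bags: B1 = {c, d}  B2 = {d, e}  B3 = {a, e}  B4 = {a, b}  B5 = {b, f}
Tree: B1–B2, B2–B3, B3–B4, B4–B5
Every bag has size at most 2, so the width is 2 − 1 = 1 and tw(G) ≤ 1. G has an edge, so its treewidth is at least 1. The upper and lower bounds meet at 1, so that is the treewidth.

1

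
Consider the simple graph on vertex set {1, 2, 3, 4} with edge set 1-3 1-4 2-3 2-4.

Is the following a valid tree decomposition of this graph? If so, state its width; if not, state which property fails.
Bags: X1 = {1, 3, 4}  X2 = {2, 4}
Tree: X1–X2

No — edge (3,2) lies in no bag.

A tree decomposition must satisfy three properties: every vertex lies in some bag; for every edge, both endpoints lie together in some bag; and for every vertex, the bags containing it form a connected subtree. Here edge (3,2) lies in no bag, so the decomposition is invalid.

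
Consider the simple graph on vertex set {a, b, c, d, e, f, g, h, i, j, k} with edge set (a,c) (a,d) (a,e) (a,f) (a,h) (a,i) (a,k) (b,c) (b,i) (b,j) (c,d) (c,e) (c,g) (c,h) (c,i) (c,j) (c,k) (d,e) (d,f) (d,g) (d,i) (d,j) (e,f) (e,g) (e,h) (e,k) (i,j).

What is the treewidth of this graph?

A width-3 tree decomposition is:
Bags: B1 = {a, c, d, e}  B2 = {a, c, e, h}  B3 = {a, d, e, f}  B4 = {a, c, d, i}  B5 = {a, c, e, k}  B6 = {c, d, i, j}  B7 = {c, d, e, g}  B8 = {b, c, i, j}
Tree: B1–B2, B1–B3, B1–B4, B1–B5, B4–B6, B1–B7, B6–B8
Each bag holds 4 vertices, so the decomposition has width 3, which upper-bounds the treewidth. On the other hand G contains the 4-clique {c, d, e, g}. A clique must lie in a single bag of any decomposition, so no decomposition can have width below 3. The upper and lower bounds meet at 3, so that is the treewidth.

3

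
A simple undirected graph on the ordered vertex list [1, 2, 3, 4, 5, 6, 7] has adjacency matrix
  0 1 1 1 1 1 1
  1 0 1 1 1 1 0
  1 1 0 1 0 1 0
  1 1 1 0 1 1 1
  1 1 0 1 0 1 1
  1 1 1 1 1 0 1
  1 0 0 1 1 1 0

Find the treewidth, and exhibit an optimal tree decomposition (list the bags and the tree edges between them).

Treewidth 4.
One such decomposition:
Bags: B1 = {1, 4, 5, 6, 7}  B2 = {1, 2, 4, 5, 6}  B3 = {1, 2, 3, 4, 6}
Tree: B1–B2, B2–B3

The largest bag has 5 vertices, giving width 4; this decomposition certifies tw(G) ≤ 4. On the other hand G contains the 5-clique {1, 2, 3, 4, 6}. A clique must lie in a single bag of any decomposition, so no decomposition can have width below 4. Hence tw(G) = 4 exactly.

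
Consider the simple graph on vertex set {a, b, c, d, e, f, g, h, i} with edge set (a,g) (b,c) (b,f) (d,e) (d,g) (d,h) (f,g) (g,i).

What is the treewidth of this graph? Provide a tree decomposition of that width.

Treewidth 1.
Bags: B1 = {g, i}  B2 = {d, g}  B3 = {f, g}  B4 = {d, e}  B5 = {d, h}  B6 = {a, g}  B7 = {b, f}  B8 = {b, c}
Tree: B1–B2, B2–B3, B2–B4, B4–B5, B2–B6, B3–B7, B7–B8

The largest bag has 2 vertices, giving width 1; this decomposition certifies tw(G) ≤ 1. G has an edge, so its treewidth is at least 1. The upper and lower bounds meet at 1, so that is the treewidth.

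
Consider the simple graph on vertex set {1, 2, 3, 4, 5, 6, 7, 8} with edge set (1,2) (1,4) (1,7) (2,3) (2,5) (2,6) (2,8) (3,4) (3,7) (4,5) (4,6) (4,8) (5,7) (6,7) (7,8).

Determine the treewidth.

A width-3 tree decomposition is:
Bags: B1 = {2, 4, 5, 7}  B2 = {2, 4, 7, 8}  B3 = {1, 2, 4, 7}  B4 = {2, 3, 4, 7}  B5 = {2, 4, 6, 7}
Tree: B1–B2, B2–B3, B3–B4, B4–B5
Each bag holds 4 vertices, so the decomposition has width 3, which upper-bounds the treewidth. For the lower bound: the 4 vertex sets {4,5}, {2,8}, {7}, {1} are disjoint, each induces a connected subgraph, and every pair is joined by at least one edge of G. Contracting each set to a single vertex therefore yields K_{4} as a minor, and since treewidth is minor-monotone, tw(G) ≥ tw(K_{4}) = 3. The upper and lower bounds meet at 3, so that is the treewidth.

3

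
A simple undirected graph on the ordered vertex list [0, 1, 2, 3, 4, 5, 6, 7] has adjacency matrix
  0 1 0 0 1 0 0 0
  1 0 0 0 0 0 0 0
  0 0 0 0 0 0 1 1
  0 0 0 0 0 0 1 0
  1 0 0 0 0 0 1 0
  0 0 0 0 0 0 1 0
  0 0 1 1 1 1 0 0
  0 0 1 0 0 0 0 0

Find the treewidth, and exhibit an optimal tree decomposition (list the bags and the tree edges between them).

Each bag holds 2 vertices, so the decomposition has width 1, which upper-bounds the treewidth. G has an edge, so its treewidth is at least 1. Combining the bounds, tw(G) = 1.

Treewidth 1.
Bags: B1 = {2, 6}  B2 = {2, 7}  B3 = {4, 6}  B4 = {0, 4}  B5 = {5, 6}  B6 = {0, 1}  B7 = {3, 6}
Tree: B1–B2, B1–B3, B3–B4, B3–B5, B4–B6, B3–B7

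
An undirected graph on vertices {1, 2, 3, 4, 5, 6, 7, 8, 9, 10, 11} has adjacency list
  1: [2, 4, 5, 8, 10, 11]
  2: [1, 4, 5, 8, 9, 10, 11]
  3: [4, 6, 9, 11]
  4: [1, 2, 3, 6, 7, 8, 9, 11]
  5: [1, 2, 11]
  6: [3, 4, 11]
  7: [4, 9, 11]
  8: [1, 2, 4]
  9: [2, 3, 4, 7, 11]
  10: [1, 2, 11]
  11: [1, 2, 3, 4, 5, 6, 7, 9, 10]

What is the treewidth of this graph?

3

A width-3 tree decomposition is:
Bags: B1 = {1, 2, 4, 11}  B2 = {1, 2, 5, 11}  B3 = {2, 4, 9, 11}  B4 = {1, 2, 10, 11}  B5 = {3, 4, 9, 11}  B6 = {4, 7, 9, 11}  B7 = {1, 2, 4, 8}  B8 = {3, 4, 6, 11}
Tree: B1–B2, B1–B3, B2–B4, B3–B5, B3–B6, B1–B7, B5–B8
Every bag has size at most 4, so the width is 4 − 1 = 3 and tw(G) ≤ 3. Conversely, {1, 2, 4, 8} is a clique of size 4, and the vertices of any clique must share a bag in every tree decomposition; so some bag has ≥ 4 vertices and tw(G) ≥ 3. The upper and lower bounds meet at 3, so that is the treewidth.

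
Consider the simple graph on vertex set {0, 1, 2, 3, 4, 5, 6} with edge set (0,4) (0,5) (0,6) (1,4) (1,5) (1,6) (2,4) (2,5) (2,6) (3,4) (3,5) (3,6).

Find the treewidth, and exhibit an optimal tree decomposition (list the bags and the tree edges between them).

Treewidth 3.
Bags: B1 = {0, 4, 5, 6}  B2 = {2, 4, 5, 6}  B3 = {1, 4, 5, 6}  B4 = {3, 4, 5, 6}
Tree: B1–B2, B2–B3, B3–B4

The largest bag has 4 vertices, giving width 3; this decomposition certifies tw(G) ≤ 3. For the lower bound: the 4 vertex sets {0,4}, {2,6}, {5}, {1} are disjoint, each induces a connected subgraph, and every pair is joined by at least one edge of G. Contracting each set to a single vertex therefore yields K_{4} as a minor, and since treewidth is minor-monotone, tw(G) ≥ tw(K_{4}) = 3. The upper and lower bounds meet at 3, so that is the treewidth.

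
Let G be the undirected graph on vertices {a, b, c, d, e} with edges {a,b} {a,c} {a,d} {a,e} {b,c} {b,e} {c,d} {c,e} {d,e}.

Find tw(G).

A width-3 tree decomposition is:
Bags: B1 = {a, b, c, e}  B2 = {a, c, d, e}
Tree: B1–B2
The largest bag has 4 vertices, giving width 3; this decomposition certifies tw(G) ≤ 3. On the other hand G contains the 4-clique {a, c, d, e}. A clique must lie in a single bag of any decomposition, so no decomposition can have width below 3. Therefore the treewidth is 3.

3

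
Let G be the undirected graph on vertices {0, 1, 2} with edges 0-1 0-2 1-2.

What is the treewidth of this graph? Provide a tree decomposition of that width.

Treewidth 2.
One such decomposition:
Bags: B1 = {0, 1, 2}
Tree: (single bag)

With just one bag of size 3, the width is 3 − 1 = 2, so tw(G) ≤ 2. On the other hand G contains the 3-clique {0, 1, 2}. A clique must lie in a single bag of any decomposition, so no decomposition can have width below 2. Combining the bounds, tw(G) = 2.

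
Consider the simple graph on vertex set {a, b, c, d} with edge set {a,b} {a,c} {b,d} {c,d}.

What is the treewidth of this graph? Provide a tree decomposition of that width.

The largest bag has 3 vertices, giving width 2; this decomposition certifies tw(G) ≤ 2. The edges b–a–c–d–b form a cycle, so G is not a tree and its treewidth is at least 2. Hence tw(G) = 2 exactly.

Treewidth 2.
One optimal decomposition is:
Bags: B1 = {a, b, c}  B2 = {b, c, d}
Tree: B1–B2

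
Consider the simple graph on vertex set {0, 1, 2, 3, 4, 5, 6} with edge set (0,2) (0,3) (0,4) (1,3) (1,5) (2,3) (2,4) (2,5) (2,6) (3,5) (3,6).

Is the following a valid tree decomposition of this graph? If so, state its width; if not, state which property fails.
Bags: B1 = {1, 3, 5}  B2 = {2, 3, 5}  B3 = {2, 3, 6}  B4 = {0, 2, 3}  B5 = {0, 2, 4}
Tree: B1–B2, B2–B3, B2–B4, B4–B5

Yes; width 2.

Checking the three conditions: (i) the bags cover all of {0, 1, 2, 3, 4, 5, 6}; (ii) for each edge, some bag contains both endpoints; (iii) the bags containing any fixed vertex form a subtree. All hold, so the decomposition is valid with width 3 − 1 = 2.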